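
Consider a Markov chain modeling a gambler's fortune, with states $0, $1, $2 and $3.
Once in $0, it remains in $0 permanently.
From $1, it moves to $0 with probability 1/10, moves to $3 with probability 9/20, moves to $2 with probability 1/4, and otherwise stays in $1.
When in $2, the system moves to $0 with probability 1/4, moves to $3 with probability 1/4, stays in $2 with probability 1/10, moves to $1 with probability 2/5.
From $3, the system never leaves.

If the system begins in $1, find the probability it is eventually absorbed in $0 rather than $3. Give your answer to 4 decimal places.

0.2460

Let h(s) be the probability of absorption at $0 starting from transient state s. Then h($0) = 1 and h($3) = 0. By first-step analysis:
h($1) = 0.1·1 + 0.2·h($1) + 0.25·h($2) + 0.45·0
h($2) = 0.25·1 + 0.4·h($1) + 0.1·h($2) + 0.25·0
Solving: h($1) = 0.2460, h($2) = 0.3871.
Starting from $1, the probability is 0.2460.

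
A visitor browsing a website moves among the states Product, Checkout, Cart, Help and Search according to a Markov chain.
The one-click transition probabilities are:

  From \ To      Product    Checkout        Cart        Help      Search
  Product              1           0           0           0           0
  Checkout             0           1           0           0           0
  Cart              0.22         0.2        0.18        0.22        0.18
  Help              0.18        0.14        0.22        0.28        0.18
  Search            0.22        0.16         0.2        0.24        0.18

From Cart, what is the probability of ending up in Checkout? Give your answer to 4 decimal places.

0.4589

Let h(s) be the probability of absorption at Checkout starting from transient state s. Then h(Checkout) = 1 and h(Product) = 0. By first-step analysis:
h(Cart) = 0.22·0 + 0.2·1 + 0.18·h(Cart) + 0.22·h(Help) + 0.18·h(Search)
h(Help) = 0.18·0 + 0.14·1 + 0.22·h(Cart) + 0.28·h(Help) + 0.18·h(Search)
h(Search) = 0.22·0 + 0.16·1 + 0.2·h(Cart) + 0.24·h(Help) + 0.18·h(Search)
Solving: h(Cart) = 0.4589, h(Help) = 0.4439, h(Search) = 0.4370.
Starting from Cart, the probability is 0.4589.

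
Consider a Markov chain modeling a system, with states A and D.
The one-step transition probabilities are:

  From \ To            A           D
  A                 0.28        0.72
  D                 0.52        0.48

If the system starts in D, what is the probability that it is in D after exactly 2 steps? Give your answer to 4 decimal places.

Sum over the intermediate state after 1 step:
P = P(D→A)·P(A→D) + P(D→D)·P(D→D)
  = 0.52×0.72 + 0.48×0.48
  = 0.3744 + 0.2304 = 0.6048

0.6048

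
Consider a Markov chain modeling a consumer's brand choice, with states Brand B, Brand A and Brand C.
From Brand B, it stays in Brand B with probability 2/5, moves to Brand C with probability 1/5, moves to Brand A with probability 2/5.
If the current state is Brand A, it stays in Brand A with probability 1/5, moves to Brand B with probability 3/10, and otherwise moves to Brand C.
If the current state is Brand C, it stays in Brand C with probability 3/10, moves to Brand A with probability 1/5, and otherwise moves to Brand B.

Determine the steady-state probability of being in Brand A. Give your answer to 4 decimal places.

Let the stationary distribution be π with π = πP and π_1 + π_2 + π_3 = 1.
π_1 = 0.4·π_1 + 0.3·π_2 + 0.5·π_3
π_2 = 0.4·π_1 + 0.2·π_2 + 0.2·π_3
Solving with the normalization constraint gives π = (0.4035, 0.2807, 0.3158).
So the stationary probability of Brand A is 0.2807.

0.2807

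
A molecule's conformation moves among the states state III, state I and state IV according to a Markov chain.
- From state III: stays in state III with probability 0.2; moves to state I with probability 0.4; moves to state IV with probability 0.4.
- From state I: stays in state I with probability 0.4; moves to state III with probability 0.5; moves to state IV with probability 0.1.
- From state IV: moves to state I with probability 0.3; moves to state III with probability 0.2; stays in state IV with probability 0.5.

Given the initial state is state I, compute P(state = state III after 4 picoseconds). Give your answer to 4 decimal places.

0.3113

Propagate the distribution vector 4 picoseconds from state I.
After 0 picoseconds: (0.0000, 1.0000, 0.0000)
After 1 picosecond: (0.5000, 0.4000, 0.1000)
After 2 picoseconds: (0.3200, 0.3900, 0.2900)
After 3 picoseconds: (0.3170, 0.3710, 0.3120)
After 4 picoseconds: (0.3113, 0.3688, 0.3199)
P(in state III after 4 picoseconds) = 0.3113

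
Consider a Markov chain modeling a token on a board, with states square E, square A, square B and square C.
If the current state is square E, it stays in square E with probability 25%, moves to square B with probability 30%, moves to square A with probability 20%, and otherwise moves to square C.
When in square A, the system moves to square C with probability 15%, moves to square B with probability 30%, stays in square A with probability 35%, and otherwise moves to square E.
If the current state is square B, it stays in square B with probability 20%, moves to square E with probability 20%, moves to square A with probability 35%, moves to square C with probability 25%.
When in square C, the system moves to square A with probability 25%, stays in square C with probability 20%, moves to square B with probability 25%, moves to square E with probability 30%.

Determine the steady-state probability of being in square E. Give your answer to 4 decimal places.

Let the stationary distribution be π with π = πP and π_1 + π_2 + π_3 + π_4 = 1.
π_1 = 0.25·π_1 + 0.2·π_2 + 0.2·π_3 + 0.3·π_4
π_2 = 0.2·π_1 + 0.35·π_2 + 0.35·π_3 + 0.25·π_4
π_3 = 0.3·π_1 + 0.3·π_2 + 0.2·π_3 + 0.25·π_4
Solving with the normalization constraint gives π = (0.2326, 0.2941, 0.2632, 0.2101).
So the stationary probability of square E is 0.2326.

0.2326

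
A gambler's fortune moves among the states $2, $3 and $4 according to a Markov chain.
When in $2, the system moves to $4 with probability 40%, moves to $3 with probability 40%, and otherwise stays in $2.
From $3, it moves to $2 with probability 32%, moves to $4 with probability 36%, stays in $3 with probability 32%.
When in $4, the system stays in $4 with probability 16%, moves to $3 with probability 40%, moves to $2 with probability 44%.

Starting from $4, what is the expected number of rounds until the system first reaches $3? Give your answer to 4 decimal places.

2.5000

Let t(s) be the expected number of rounds to first reach $3 from state s, with t($3) = 0. Conditioning on the first round:
t($2) = 1 + 0.2·t($2) + 0.4·t($4)
t($4) = 1 + 0.44·t($2) + 0.16·t($4)
Solving: t($2) = 2.5000, t($4) = 2.5000.
Expected rounds from $4 to $3: 2.5000.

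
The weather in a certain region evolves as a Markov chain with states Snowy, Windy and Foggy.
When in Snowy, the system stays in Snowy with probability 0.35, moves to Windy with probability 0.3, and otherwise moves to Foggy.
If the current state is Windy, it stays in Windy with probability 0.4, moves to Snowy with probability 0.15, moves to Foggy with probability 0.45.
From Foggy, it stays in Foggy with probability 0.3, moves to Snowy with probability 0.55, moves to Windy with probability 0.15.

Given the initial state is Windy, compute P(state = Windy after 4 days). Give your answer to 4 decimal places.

Propagate the distribution vector 4 days from Windy.
After 0 days: (0.0000, 1.0000, 0.0000)
After 1 day: (0.1500, 0.4000, 0.4500)
After 2 days: (0.3600, 0.2725, 0.3675)
After 3 days: (0.3690, 0.2721, 0.3589)
After 4 days: (0.3674, 0.2734, 0.3593)
P(in Windy after 4 days) = 0.2734

0.2734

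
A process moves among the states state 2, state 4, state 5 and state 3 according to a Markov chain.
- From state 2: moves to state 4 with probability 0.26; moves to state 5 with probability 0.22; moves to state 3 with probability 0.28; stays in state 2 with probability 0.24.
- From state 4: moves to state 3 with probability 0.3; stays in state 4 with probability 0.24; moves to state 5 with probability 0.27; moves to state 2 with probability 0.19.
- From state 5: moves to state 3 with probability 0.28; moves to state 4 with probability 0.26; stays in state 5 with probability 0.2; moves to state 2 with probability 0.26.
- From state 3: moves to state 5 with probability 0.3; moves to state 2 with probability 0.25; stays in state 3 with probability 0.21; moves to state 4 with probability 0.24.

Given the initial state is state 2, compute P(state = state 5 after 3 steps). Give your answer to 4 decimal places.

Propagate the distribution vector 3 steps from state 2.
After 0 steps: (1.0000, 0.0000, 0.0000, 0.0000)
After 1 step: (0.2400, 0.2600, 0.2200, 0.2800)
After 2 steps: (0.2342, 0.2492, 0.2510, 0.2656)
After 3 steps: (0.2352, 0.2497, 0.2487, 0.2664)
P(in state 5 after 3 steps) = 0.2487

0.2487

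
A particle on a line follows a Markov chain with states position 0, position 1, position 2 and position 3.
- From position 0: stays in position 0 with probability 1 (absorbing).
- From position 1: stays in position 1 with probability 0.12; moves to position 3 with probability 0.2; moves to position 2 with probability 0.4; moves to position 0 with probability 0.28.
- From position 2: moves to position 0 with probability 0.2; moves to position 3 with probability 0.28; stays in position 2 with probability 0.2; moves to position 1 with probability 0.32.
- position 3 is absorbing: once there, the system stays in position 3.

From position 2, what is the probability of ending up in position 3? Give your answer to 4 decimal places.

0.5389

Let h(s) be the probability of absorption at position 3 starting from transient state s. Then h(position 3) = 1 and h(position 0) = 0. By first-step analysis:
h(position 1) = 0.28·0 + 0.12·h(position 1) + 0.4·h(position 2) + 0.2·1
h(position 2) = 0.2·0 + 0.32·h(position 1) + 0.2·h(position 2) + 0.28·1
Solving: h(position 1) = 0.4722, h(position 2) = 0.5389.
Starting from position 2, the probability is 0.5389.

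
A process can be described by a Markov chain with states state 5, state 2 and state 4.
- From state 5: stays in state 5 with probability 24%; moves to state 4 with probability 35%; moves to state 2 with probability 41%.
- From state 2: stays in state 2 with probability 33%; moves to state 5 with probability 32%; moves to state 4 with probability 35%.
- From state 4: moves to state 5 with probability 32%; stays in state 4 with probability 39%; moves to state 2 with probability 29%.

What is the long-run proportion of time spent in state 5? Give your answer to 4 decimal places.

0.2963

Let the stationary distribution be π with π = πP and π_1 + π_2 + π_3 = 1.
π_1 = 0.24·π_1 + 0.32·π_2 + 0.32·π_3
π_2 = 0.41·π_1 + 0.33·π_2 + 0.29·π_3
Solving with the normalization constraint gives π = (0.2963, 0.3391, 0.3646).
So the stationary probability of state 5 is 0.2963.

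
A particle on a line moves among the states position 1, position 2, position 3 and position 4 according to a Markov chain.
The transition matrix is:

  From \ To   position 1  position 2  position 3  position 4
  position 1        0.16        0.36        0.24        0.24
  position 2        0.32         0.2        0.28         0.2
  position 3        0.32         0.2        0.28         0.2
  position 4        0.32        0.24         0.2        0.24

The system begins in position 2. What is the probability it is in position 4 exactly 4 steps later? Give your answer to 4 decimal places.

Propagate the distribution vector 4 steps from position 2.
After 0 steps: (0.0000, 1.0000, 0.0000, 0.0000)
After 1 step: (0.3200, 0.2000, 0.2800, 0.2000)
After 2 steps: (0.2688, 0.2592, 0.2512, 0.2208)
After 3 steps: (0.2770, 0.2518, 0.2516, 0.2196)
After 4 steps: (0.2757, 0.2531, 0.2514, 0.2199)
P(in position 4 after 4 steps) = 0.2199

0.2199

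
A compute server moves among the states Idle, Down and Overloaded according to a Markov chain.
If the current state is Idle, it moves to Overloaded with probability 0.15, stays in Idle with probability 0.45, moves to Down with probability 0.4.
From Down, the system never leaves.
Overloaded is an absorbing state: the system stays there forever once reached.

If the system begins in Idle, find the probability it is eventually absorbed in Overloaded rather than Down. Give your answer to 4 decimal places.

0.2727

Let h(s) be the probability of absorption at Overloaded starting from transient state s. Then h(Overloaded) = 1 and h(Down) = 0. By first-step analysis:
h(Idle) = 0.45·h(Idle) + 0.4·0 + 0.15·1
Solving: h(Idle) = 0.2727.
Starting from Idle, the probability is 0.2727.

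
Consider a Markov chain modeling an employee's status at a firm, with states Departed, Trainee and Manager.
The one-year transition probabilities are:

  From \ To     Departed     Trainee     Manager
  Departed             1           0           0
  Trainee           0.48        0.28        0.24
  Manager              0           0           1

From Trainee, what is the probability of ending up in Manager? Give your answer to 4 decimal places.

0.3333

Let h(s) be the probability of absorption at Manager starting from transient state s. Then h(Manager) = 1 and h(Departed) = 0. By first-step analysis:
h(Trainee) = 0.48·0 + 0.28·h(Trainee) + 0.24·1
Solving: h(Trainee) = 0.3333.
Starting from Trainee, the probability is 0.3333.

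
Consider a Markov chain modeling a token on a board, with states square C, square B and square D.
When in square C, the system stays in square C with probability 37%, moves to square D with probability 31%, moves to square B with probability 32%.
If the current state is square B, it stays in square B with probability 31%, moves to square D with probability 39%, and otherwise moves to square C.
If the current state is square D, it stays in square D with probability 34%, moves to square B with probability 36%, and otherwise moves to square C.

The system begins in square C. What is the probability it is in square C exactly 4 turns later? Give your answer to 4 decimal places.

0.3226

Propagate the distribution vector 4 turns from square C.
After 0 turns: (1.0000, 0.0000, 0.0000)
After 1 turn: (0.3700, 0.3200, 0.3100)
After 2 turns: (0.3259, 0.3292, 0.3449)
After 3 turns: (0.3228, 0.3305, 0.3467)
After 4 turns: (0.3226, 0.3306, 0.3468)
P(in square C after 4 turns) = 0.3226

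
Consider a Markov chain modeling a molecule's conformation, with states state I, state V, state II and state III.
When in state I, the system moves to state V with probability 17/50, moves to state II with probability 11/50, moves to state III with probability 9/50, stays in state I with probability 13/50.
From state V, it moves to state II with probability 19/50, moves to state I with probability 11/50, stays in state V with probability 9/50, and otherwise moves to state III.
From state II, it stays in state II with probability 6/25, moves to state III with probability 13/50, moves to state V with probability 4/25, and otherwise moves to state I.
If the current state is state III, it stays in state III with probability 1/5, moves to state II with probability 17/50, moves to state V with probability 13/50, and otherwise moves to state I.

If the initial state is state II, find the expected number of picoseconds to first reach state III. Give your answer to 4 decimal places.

Let t(s) be the expected number of picoseconds to first reach state III from state s, with t(state III) = 0. Conditioning on the first picosecond:
t(state I) = 1 + 0.26·t(state I) + 0.34·t(state V) + 0.22·t(state II)
t(state V) = 1 + 0.22·t(state I) + 0.18·t(state V) + 0.38·t(state II)
t(state II) = 1 + 0.34·t(state I) + 0.16·t(state V) + 0.24·t(state II)
Solving: t(state I) = 4.7321, t(state V) = 4.5209, t(state II) = 4.3845.
Expected picoseconds from state II to state III: 4.3845.

4.3845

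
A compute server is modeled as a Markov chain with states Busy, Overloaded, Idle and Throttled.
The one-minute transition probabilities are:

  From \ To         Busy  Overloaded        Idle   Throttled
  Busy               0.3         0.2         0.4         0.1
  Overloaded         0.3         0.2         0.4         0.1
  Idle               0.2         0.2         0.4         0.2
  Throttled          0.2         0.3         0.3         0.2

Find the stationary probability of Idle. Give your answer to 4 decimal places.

Let the stationary distribution be π with π = πP and π_1 + π_2 + π_3 + π_4 = 1.
π_1 = 0.3·π_1 + 0.3·π_2 + 0.2·π_3 + 0.2·π_4
π_2 = 0.2·π_1 + 0.2·π_2 + 0.2·π_3 + 0.3·π_4
π_3 = 0.4·π_1 + 0.4·π_2 + 0.4·π_3 + 0.3·π_4
Solving with the normalization constraint gives π = (0.2462, 0.2154, 0.3846, 0.1538).
So the stationary probability of Idle is 0.3846.

0.3846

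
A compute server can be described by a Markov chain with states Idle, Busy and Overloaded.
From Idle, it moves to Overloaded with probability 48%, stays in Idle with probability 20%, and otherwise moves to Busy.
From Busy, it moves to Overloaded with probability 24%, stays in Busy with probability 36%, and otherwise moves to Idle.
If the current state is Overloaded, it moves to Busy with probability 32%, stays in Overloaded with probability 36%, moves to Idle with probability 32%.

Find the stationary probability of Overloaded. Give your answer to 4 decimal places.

Let the stationary distribution be π with π = πP and π_1 + π_2 + π_3 = 1.
π_1 = 0.2·π_1 + 0.4·π_2 + 0.32·π_3
π_2 = 0.32·π_1 + 0.36·π_2 + 0.32·π_3
Solving with the normalization constraint gives π = (0.3095, 0.3333, 0.3571).
So the stationary probability of Overloaded is 0.3571.

0.3571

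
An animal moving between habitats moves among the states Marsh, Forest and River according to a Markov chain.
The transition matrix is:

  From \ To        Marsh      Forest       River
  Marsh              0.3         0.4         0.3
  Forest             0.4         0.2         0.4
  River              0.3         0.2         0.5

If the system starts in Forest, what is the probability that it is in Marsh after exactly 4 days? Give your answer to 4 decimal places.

0.3264

Propagate the distribution vector 4 days from Forest.
After 0 days: (0.0000, 1.0000, 0.0000)
After 1 day: (0.4000, 0.2000, 0.4000)
After 2 days: (0.3200, 0.2800, 0.4000)
After 3 days: (0.3280, 0.2640, 0.4080)
After 4 days: (0.3264, 0.2656, 0.4080)
P(in Marsh after 4 days) = 0.3264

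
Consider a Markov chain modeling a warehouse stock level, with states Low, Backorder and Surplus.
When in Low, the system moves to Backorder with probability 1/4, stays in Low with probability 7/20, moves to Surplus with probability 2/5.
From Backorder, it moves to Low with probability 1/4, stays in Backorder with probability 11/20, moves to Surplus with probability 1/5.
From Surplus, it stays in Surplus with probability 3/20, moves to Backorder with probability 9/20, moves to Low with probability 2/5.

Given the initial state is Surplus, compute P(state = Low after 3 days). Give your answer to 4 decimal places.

0.3221

Propagate the distribution vector 3 days from Surplus.
After 0 days: (0.0000, 0.0000, 1.0000)
After 1 day: (0.4000, 0.4500, 0.1500)
After 2 days: (0.3125, 0.4150, 0.2725)
After 3 days: (0.3221, 0.4290, 0.2489)
P(in Low after 3 days) = 0.3221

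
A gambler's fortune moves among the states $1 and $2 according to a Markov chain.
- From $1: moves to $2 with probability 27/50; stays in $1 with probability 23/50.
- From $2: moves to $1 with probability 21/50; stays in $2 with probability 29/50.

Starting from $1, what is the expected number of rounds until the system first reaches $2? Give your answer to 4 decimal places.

1.8519

Let t(s) be the expected number of rounds to first reach $2 from state s, with t($2) = 0. Conditioning on the first round:
t($1) = 1 + 0.46·t($1)
Solving: t($1) = 1.8519.
Expected rounds from $1 to $2: 1.8519.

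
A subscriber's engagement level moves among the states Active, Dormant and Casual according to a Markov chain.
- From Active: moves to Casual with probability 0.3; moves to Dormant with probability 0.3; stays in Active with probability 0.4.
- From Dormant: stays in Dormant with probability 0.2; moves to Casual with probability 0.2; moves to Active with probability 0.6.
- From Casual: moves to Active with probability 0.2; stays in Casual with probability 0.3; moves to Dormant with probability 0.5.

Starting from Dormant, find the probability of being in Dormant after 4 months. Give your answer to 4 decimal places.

Propagate the distribution vector 4 months from Dormant.
After 0 months: (0.0000, 1.0000, 0.0000)
After 1 month: (0.6000, 0.2000, 0.2000)
After 2 months: (0.4000, 0.3200, 0.2800)
After 3 months: (0.4080, 0.3240, 0.2680)
After 4 months: (0.4112, 0.3212, 0.2676)
P(in Dormant after 4 months) = 0.3212

0.3212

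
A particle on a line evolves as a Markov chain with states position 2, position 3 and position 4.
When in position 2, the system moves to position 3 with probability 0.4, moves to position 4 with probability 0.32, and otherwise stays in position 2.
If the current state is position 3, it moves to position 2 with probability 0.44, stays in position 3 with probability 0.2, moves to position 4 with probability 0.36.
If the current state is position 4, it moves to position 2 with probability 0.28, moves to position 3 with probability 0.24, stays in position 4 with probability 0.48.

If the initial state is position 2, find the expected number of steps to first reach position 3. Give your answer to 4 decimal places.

2.9494

Let t(s) be the expected number of steps to first reach position 3 from state s, with t(position 3) = 0. Conditioning on the first step:
t(position 2) = 1 + 0.28·t(position 2) + 0.32·t(position 4)
t(position 4) = 1 + 0.28·t(position 2) + 0.48·t(position 4)
Solving: t(position 2) = 2.9494, t(position 4) = 3.5112.
Expected steps from position 2 to position 3: 2.9494.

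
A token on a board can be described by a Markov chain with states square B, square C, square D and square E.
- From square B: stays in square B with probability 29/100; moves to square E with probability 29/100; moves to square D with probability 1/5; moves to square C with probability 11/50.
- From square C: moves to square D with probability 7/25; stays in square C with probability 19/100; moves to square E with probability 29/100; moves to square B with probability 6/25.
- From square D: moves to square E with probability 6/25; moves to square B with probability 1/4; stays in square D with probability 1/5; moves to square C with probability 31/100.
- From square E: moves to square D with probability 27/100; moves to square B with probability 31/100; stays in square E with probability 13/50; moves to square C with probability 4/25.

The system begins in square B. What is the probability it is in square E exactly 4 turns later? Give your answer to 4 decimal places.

0.2701

Propagate the distribution vector 4 turns from square B.
After 0 turns: (1.0000, 0.0000, 0.0000, 0.0000)
After 1 turn: (0.2900, 0.2200, 0.2000, 0.2900)
After 2 turns: (0.2768, 0.2140, 0.2379, 0.2713)
After 3 turns: (0.2752, 0.2187, 0.2361, 0.2700)
After 4 turns: (0.2750, 0.2185, 0.2364, 0.2701)
P(in square E after 4 turns) = 0.2701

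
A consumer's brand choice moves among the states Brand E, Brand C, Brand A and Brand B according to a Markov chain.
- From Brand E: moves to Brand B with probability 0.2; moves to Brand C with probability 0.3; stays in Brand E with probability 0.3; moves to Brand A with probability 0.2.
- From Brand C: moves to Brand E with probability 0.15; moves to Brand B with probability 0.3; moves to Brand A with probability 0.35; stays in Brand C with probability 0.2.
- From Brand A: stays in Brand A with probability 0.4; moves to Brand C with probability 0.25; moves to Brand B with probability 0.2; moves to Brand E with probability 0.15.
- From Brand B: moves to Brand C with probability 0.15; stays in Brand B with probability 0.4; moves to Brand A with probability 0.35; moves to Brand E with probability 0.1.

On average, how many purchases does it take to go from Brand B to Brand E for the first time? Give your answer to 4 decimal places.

7.7970

Let t(s) be the expected number of purchases to first reach Brand E from state s, with t(Brand E) = 0. Conditioning on the first purchase:
t(Brand C) = 1 + 0.2·t(Brand C) + 0.35·t(Brand A) + 0.3·t(Brand B)
t(Brand A) = 1 + 0.25·t(Brand C) + 0.4·t(Brand A) + 0.2·t(Brand B)
t(Brand B) = 1 + 0.15·t(Brand C) + 0.35·t(Brand A) + 0.4·t(Brand B)
Solving: t(Brand C) = 7.3866, t(Brand A) = 7.3434, t(Brand B) = 7.7970.
Expected purchases from Brand B to Brand E: 7.7970.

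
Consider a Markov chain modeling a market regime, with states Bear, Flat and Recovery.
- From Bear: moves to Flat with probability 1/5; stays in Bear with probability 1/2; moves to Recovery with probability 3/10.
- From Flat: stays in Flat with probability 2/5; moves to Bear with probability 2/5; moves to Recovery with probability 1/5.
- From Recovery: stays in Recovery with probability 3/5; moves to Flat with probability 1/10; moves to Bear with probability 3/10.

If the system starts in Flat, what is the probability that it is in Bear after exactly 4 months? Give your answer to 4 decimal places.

Propagate the distribution vector 4 months from Flat.
After 0 months: (0.0000, 1.0000, 0.0000)
After 1 month: (0.4000, 0.4000, 0.2000)
After 2 months: (0.4200, 0.2600, 0.3200)
After 3 months: (0.4100, 0.2200, 0.3700)
After 4 months: (0.4040, 0.2070, 0.3890)
P(in Bear after 4 months) = 0.4040

0.4040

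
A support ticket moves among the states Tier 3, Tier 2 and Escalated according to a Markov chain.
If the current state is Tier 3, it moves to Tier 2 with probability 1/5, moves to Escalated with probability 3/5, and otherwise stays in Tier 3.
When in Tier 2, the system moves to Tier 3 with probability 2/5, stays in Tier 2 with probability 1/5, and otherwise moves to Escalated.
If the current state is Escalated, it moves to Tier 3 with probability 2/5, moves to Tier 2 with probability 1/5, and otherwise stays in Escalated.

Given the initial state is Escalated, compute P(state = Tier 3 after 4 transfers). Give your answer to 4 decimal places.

Propagate the distribution vector 4 transfers from Escalated.
After 0 transfers: (0.0000, 0.0000, 1.0000)
After 1 transfer: (0.4000, 0.2000, 0.4000)
After 2 transfers: (0.3200, 0.2000, 0.4800)
After 3 transfers: (0.3360, 0.2000, 0.4640)
After 4 transfers: (0.3328, 0.2000, 0.4672)
P(in Tier 3 after 4 transfers) = 0.3328

0.3328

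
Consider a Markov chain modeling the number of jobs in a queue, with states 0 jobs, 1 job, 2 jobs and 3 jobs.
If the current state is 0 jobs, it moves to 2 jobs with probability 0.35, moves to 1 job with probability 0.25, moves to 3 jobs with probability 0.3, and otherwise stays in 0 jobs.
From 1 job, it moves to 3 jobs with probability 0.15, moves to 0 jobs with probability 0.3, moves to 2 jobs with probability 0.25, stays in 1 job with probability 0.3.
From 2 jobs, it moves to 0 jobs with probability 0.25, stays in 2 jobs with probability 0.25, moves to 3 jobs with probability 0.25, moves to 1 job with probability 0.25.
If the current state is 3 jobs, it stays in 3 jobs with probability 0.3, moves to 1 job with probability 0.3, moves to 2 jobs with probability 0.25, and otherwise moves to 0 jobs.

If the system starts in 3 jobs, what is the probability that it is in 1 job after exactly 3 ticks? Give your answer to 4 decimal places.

0.2761

Propagate the distribution vector 3 ticks from 3 jobs.
After 0 ticks: (0.0000, 0.0000, 0.0000, 1.0000)
After 1 tick: (0.1500, 0.3000, 0.2500, 0.3000)
After 2 ticks: (0.2125, 0.2800, 0.2650, 0.2425)
After 3 ticks: (0.2079, 0.2761, 0.2713, 0.2448)
P(in 1 job after 3 ticks) = 0.2761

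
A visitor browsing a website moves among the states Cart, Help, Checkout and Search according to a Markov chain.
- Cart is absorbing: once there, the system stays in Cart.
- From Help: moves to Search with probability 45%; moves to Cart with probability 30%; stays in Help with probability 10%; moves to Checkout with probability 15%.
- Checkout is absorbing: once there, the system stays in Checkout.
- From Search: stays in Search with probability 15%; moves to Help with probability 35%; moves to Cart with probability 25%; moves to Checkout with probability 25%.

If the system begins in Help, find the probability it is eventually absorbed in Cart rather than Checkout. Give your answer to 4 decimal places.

Let h(s) be the probability of absorption at Cart starting from transient state s. Then h(Cart) = 1 and h(Checkout) = 0. By first-step analysis:
h(Help) = 0.3·1 + 0.1·h(Help) + 0.15·0 + 0.45·h(Search)
h(Search) = 0.25·1 + 0.35·h(Help) + 0.25·0 + 0.15·h(Search)
Solving: h(Help) = 0.6049, h(Search) = 0.5432.
Starting from Help, the probability is 0.6049.

0.6049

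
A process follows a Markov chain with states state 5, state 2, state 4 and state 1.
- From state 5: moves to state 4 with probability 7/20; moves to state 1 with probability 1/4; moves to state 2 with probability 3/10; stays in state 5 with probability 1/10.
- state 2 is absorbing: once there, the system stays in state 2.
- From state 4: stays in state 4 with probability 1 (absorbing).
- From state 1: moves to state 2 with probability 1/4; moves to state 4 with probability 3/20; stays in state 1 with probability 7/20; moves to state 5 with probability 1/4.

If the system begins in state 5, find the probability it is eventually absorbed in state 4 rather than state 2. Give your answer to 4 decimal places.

0.5072

Let h(s) be the probability of absorption at state 4 starting from transient state s. Then h(state 4) = 1 and h(state 2) = 0. By first-step analysis:
h(state 5) = 0.1·h(state 5) + 0.3·0 + 0.35·1 + 0.25·h(state 1)
h(state 1) = 0.25·h(state 5) + 0.25·0 + 0.15·1 + 0.35·h(state 1)
Solving: h(state 5) = 0.5072, h(state 1) = 0.4258.
Starting from state 5, the probability is 0.5072.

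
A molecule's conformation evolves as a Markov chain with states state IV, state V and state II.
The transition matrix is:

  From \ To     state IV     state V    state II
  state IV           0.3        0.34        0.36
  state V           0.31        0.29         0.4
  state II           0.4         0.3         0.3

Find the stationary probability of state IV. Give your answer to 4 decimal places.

Let the stationary distribution be π with π = πP and π_1 + π_2 + π_3 = 1.
π_1 = 0.3·π_1 + 0.31·π_2 + 0.4·π_3
π_2 = 0.34·π_1 + 0.29·π_2 + 0.3·π_3
Solving with the normalization constraint gives π = (0.3382, 0.3104, 0.3513).
So the stationary probability of state IV is 0.3382.

0.3382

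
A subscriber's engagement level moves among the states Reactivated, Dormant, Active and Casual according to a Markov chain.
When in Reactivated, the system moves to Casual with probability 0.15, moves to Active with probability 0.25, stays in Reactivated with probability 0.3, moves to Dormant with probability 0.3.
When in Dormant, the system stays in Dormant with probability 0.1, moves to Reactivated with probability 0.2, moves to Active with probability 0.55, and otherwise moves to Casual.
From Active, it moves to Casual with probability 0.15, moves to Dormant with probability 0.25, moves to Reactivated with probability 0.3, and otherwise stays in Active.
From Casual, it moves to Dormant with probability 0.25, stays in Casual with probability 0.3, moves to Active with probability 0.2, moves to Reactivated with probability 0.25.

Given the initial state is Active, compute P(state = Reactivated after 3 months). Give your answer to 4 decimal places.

0.2686

Propagate the distribution vector 3 months from Active.
After 0 months: (0.0000, 0.0000, 1.0000, 0.0000)
After 1 month: (0.3000, 0.2500, 0.3000, 0.1500)
After 2 months: (0.2675, 0.2275, 0.3325, 0.1725)
After 3 months: (0.2686, 0.2293, 0.3263, 0.1759)
P(in Reactivated after 3 months) = 0.2686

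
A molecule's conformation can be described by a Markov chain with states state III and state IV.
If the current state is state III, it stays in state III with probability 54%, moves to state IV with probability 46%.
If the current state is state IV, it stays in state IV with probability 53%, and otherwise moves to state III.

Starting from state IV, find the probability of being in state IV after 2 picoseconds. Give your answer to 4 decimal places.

0.4971

Sum over the intermediate state after 1 picosecond:
P = P(state IV→state III)·P(state III→state IV) + P(state IV→state IV)·P(state IV→state IV)
  = 0.47×0.46 + 0.53×0.53
  = 0.2162 + 0.2809 = 0.4971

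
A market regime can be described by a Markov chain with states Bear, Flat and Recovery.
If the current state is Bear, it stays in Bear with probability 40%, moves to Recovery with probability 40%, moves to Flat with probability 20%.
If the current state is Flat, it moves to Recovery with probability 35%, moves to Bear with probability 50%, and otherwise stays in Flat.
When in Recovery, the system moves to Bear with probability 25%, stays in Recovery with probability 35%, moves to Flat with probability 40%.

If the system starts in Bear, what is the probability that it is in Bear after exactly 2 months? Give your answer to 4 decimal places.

Sum over the intermediate state after 1 month:
P = P(Bear→Bear)·P(Bear→Bear) + P(Bear→Flat)·P(Flat→Bear) + P(Bear→Recovery)·P(Recovery→Bear)
  = 0.4×0.4 + 0.2×0.5 + 0.4×0.25
  = 0.1600 + 0.1000 + 0.1000 = 0.3600

0.3600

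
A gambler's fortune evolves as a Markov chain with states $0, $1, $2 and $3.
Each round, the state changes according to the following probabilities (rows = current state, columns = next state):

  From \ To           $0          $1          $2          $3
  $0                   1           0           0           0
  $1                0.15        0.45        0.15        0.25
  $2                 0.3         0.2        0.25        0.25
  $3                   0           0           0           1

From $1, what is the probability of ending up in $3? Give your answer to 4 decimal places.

Let h(s) be the probability of absorption at $3 starting from transient state s. Then h($3) = 1 and h($0) = 0. By first-step analysis:
h($1) = 0.15·0 + 0.45·h($1) + 0.15·h($2) + 0.25·1
h($2) = 0.3·0 + 0.2·h($1) + 0.25·h($2) + 0.25·1
Solving: h($1) = 0.5882, h($2) = 0.4902.
Starting from $1, the probability is 0.5882.

0.5882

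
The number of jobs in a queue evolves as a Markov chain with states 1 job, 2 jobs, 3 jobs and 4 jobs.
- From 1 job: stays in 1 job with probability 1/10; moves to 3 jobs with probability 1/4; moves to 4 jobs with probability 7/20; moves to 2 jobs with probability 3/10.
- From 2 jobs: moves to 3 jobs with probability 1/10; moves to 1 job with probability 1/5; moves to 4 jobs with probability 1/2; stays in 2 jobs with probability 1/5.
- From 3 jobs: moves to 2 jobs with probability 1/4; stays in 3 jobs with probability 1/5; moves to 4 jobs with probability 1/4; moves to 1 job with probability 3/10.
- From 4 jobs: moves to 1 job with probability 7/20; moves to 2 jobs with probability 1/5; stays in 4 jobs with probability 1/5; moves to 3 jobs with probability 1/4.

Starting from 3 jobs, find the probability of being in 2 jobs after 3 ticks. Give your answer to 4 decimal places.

0.2329

Propagate the distribution vector 3 ticks from 3 jobs.
After 0 ticks: (0.0000, 0.0000, 1.0000, 0.0000)
After 1 tick: (0.3000, 0.2500, 0.2000, 0.2500)
After 2 ticks: (0.2275, 0.2400, 0.2025, 0.3300)
After 3 ticks: (0.2470, 0.2329, 0.2039, 0.3163)
P(in 2 jobs after 3 ticks) = 0.2329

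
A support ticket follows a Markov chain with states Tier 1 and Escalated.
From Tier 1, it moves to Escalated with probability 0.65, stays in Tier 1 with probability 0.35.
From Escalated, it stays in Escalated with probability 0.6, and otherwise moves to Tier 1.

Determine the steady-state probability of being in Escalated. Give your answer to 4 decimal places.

0.6190

Let the stationary distribution be π with π = πP and π_1 + π_2 = 1.
π_1 = 0.35·π_1 + 0.4·π_2
Solving with the normalization constraint gives π = (0.3810, 0.6190).
So the stationary probability of Escalated is 0.6190.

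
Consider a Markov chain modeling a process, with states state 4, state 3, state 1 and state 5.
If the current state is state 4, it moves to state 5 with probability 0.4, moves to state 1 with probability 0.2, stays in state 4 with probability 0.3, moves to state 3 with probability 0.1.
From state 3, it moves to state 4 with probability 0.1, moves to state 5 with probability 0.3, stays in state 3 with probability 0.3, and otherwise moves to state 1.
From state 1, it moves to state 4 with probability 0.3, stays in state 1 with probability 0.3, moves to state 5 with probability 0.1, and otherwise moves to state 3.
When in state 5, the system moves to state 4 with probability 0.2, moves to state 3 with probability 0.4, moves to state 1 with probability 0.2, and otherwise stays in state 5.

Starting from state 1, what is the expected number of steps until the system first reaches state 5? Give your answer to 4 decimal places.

Let t(s) be the expected number of steps to first reach state 5 from state s, with t(state 5) = 0. Conditioning on the first step:
t(state 4) = 1 + 0.3·t(state 4) + 0.1·t(state 3) + 0.2·t(state 1)
t(state 3) = 1 + 0.1·t(state 4) + 0.3·t(state 3) + 0.3·t(state 1)
t(state 1) = 1 + 0.3·t(state 4) + 0.3·t(state 3) + 0.3·t(state 1)
Solving: t(state 4) = 3.2407, t(state 3) = 3.7963, t(state 1) = 4.4444.
Expected steps from state 1 to state 5: 4.4444.

4.4444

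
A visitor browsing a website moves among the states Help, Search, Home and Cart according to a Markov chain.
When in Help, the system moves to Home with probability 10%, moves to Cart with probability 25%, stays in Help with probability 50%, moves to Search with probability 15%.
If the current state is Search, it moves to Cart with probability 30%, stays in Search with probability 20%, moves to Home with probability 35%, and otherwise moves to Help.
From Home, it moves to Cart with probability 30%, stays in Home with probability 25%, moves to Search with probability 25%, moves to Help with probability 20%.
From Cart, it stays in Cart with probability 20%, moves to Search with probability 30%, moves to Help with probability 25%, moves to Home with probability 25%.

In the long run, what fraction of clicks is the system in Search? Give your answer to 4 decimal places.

Let the stationary distribution be π with π = πP and π_1 + π_2 + π_3 + π_4 = 1.
π_1 = 0.5·π_1 + 0.15·π_2 + 0.2·π_3 + 0.25·π_4
π_2 = 0.15·π_1 + 0.2·π_2 + 0.25·π_3 + 0.3·π_4
π_3 = 0.1·π_1 + 0.35·π_2 + 0.25·π_3 + 0.25·π_4
Solving with the normalization constraint gives π = (0.2883, 0.2230, 0.2291, 0.2596).
So the stationary probability of Search is 0.2230.

0.2230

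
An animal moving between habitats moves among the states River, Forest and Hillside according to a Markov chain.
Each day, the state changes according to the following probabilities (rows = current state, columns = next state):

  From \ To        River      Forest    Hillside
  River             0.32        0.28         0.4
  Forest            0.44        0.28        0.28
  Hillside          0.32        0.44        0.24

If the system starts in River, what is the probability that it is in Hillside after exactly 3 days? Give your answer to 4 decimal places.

0.3103

Propagate the distribution vector 3 days from River.
After 0 days: (1.0000, 0.0000, 0.0000)
After 1 day: (0.3200, 0.2800, 0.4000)
After 2 days: (0.3536, 0.3440, 0.3024)
After 3 days: (0.3613, 0.3284, 0.3103)
P(in Hillside after 3 days) = 0.3103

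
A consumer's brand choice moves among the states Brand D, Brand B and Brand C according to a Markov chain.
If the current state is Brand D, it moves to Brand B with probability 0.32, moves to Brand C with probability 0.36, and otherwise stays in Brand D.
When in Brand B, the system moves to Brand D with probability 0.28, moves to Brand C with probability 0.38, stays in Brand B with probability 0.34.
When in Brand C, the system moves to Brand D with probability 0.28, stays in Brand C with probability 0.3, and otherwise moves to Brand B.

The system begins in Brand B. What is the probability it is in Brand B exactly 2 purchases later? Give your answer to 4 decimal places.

0.3648

Sum over the intermediate state after 1 purchase:
P = P(Brand B→Brand D)·P(Brand D→Brand B) + P(Brand B→Brand B)·P(Brand B→Brand B) + P(Brand B→Brand C)·P(Brand C→Brand B)
  = 0.28×0.32 + 0.34×0.34 + 0.38×0.42
  = 0.0896 + 0.1156 + 0.1596 = 0.3648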